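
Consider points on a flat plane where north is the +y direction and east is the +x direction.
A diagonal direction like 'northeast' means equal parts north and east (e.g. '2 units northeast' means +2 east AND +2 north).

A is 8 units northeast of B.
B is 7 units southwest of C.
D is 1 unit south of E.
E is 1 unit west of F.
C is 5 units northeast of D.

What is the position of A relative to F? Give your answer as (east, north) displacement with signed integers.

Answer: A is at (east=5, north=5) relative to F.

Derivation:
Place F at the origin (east=0, north=0).
  E is 1 unit west of F: delta (east=-1, north=+0); E at (east=-1, north=0).
  D is 1 unit south of E: delta (east=+0, north=-1); D at (east=-1, north=-1).
  C is 5 units northeast of D: delta (east=+5, north=+5); C at (east=4, north=4).
  B is 7 units southwest of C: delta (east=-7, north=-7); B at (east=-3, north=-3).
  A is 8 units northeast of B: delta (east=+8, north=+8); A at (east=5, north=5).
Therefore A relative to F: (east=5, north=5).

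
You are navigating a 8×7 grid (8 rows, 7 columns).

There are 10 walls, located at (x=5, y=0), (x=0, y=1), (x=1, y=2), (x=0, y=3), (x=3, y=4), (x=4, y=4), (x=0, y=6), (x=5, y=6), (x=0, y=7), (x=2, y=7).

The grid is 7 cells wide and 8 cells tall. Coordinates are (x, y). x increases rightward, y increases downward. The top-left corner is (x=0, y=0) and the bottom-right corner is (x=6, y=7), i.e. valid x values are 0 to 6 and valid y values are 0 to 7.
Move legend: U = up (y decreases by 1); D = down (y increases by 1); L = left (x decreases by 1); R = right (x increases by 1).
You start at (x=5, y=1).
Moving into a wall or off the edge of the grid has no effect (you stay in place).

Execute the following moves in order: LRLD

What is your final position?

Start: (x=5, y=1)
  L (left): (x=5, y=1) -> (x=4, y=1)
  R (right): (x=4, y=1) -> (x=5, y=1)
  L (left): (x=5, y=1) -> (x=4, y=1)
  D (down): (x=4, y=1) -> (x=4, y=2)
Final: (x=4, y=2)

Answer: Final position: (x=4, y=2)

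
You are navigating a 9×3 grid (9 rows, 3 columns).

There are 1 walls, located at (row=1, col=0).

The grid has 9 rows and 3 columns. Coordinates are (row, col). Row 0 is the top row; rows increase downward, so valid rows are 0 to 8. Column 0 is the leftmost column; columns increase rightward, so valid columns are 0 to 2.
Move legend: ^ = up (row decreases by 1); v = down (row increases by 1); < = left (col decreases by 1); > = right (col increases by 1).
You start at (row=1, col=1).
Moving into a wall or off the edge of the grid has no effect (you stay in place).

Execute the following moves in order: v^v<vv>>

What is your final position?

Answer: Final position: (row=4, col=2)

Derivation:
Start: (row=1, col=1)
  v (down): (row=1, col=1) -> (row=2, col=1)
  ^ (up): (row=2, col=1) -> (row=1, col=1)
  v (down): (row=1, col=1) -> (row=2, col=1)
  < (left): (row=2, col=1) -> (row=2, col=0)
  v (down): (row=2, col=0) -> (row=3, col=0)
  v (down): (row=3, col=0) -> (row=4, col=0)
  > (right): (row=4, col=0) -> (row=4, col=1)
  > (right): (row=4, col=1) -> (row=4, col=2)
Final: (row=4, col=2)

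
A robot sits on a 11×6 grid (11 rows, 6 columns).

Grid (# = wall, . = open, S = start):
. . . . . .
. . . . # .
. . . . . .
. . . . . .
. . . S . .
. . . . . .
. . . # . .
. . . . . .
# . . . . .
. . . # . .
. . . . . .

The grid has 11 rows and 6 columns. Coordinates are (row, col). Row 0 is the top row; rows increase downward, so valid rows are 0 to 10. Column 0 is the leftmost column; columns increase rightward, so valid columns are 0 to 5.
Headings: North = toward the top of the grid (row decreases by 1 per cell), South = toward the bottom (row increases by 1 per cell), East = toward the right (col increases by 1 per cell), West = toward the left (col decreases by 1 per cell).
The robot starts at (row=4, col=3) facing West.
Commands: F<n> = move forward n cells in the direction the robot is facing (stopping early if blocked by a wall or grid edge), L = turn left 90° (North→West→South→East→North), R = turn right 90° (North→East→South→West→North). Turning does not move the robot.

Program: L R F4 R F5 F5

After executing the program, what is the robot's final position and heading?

Start: (row=4, col=3), facing West
  L: turn left, now facing South
  R: turn right, now facing West
  F4: move forward 3/4 (blocked), now at (row=4, col=0)
  R: turn right, now facing North
  F5: move forward 4/5 (blocked), now at (row=0, col=0)
  F5: move forward 0/5 (blocked), now at (row=0, col=0)
Final: (row=0, col=0), facing North

Answer: Final position: (row=0, col=0), facing North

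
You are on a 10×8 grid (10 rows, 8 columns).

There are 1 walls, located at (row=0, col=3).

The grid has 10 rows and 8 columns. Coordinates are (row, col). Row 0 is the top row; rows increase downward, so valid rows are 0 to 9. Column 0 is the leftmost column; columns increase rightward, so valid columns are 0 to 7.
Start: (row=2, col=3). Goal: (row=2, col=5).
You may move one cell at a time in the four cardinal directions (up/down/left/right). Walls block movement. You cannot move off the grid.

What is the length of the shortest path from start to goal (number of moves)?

Answer: Shortest path length: 2

Derivation:
BFS from (row=2, col=3) until reaching (row=2, col=5):
  Distance 0: (row=2, col=3)
  Distance 1: (row=1, col=3), (row=2, col=2), (row=2, col=4), (row=3, col=3)
  Distance 2: (row=1, col=2), (row=1, col=4), (row=2, col=1), (row=2, col=5), (row=3, col=2), (row=3, col=4), (row=4, col=3)  <- goal reached here
One shortest path (2 moves): (row=2, col=3) -> (row=2, col=4) -> (row=2, col=5)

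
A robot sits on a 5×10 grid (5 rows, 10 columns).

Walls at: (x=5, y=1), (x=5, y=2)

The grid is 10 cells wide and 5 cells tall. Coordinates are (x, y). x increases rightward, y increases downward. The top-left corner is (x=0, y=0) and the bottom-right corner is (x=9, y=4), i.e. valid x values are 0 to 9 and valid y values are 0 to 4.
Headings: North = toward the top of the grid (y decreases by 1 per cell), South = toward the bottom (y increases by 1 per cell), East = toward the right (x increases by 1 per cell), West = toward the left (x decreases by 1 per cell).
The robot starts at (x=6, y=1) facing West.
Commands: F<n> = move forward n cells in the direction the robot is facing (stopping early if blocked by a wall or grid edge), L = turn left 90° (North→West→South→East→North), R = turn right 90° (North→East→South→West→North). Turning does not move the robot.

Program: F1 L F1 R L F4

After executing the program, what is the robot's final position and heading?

Answer: Final position: (x=6, y=4), facing South

Derivation:
Start: (x=6, y=1), facing West
  F1: move forward 0/1 (blocked), now at (x=6, y=1)
  L: turn left, now facing South
  F1: move forward 1, now at (x=6, y=2)
  R: turn right, now facing West
  L: turn left, now facing South
  F4: move forward 2/4 (blocked), now at (x=6, y=4)
Final: (x=6, y=4), facing South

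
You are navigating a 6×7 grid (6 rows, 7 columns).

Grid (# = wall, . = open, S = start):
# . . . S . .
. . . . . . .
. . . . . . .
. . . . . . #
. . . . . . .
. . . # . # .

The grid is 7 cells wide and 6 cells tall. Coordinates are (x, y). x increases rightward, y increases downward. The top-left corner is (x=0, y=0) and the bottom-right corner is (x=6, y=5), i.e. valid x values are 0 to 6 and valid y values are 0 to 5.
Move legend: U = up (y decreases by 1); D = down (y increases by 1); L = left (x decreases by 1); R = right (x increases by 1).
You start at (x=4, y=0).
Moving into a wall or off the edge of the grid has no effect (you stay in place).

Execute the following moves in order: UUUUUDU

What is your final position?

Start: (x=4, y=0)
  [×5]U (up): blocked, stay at (x=4, y=0)
  D (down): (x=4, y=0) -> (x=4, y=1)
  U (up): (x=4, y=1) -> (x=4, y=0)
Final: (x=4, y=0)

Answer: Final position: (x=4, y=0)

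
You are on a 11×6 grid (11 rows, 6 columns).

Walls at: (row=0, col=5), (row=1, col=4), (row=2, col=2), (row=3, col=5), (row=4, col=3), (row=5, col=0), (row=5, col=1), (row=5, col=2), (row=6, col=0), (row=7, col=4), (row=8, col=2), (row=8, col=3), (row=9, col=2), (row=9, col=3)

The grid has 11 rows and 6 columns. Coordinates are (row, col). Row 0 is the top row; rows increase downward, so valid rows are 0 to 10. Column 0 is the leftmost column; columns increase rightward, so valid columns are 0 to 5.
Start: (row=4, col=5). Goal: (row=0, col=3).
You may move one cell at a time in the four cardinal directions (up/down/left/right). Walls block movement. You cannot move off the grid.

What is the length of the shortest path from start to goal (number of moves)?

Answer: Shortest path length: 6

Derivation:
BFS from (row=4, col=5) until reaching (row=0, col=3):
  Distance 0: (row=4, col=5)
  Distance 1: (row=4, col=4), (row=5, col=5)
  Distance 2: (row=3, col=4), (row=5, col=4), (row=6, col=5)
  Distance 3: (row=2, col=4), (row=3, col=3), (row=5, col=3), (row=6, col=4), (row=7, col=5)
  Distance 4: (row=2, col=3), (row=2, col=5), (row=3, col=2), (row=6, col=3), (row=8, col=5)
  Distance 5: (row=1, col=3), (row=1, col=5), (row=3, col=1), (row=4, col=2), (row=6, col=2), (row=7, col=3), (row=8, col=4), (row=9, col=5)
  Distance 6: (row=0, col=3), (row=1, col=2), (row=2, col=1), (row=3, col=0), (row=4, col=1), (row=6, col=1), (row=7, col=2), (row=9, col=4), (row=10, col=5)  <- goal reached here
One shortest path (6 moves): (row=4, col=5) -> (row=4, col=4) -> (row=3, col=4) -> (row=3, col=3) -> (row=2, col=3) -> (row=1, col=3) -> (row=0, col=3)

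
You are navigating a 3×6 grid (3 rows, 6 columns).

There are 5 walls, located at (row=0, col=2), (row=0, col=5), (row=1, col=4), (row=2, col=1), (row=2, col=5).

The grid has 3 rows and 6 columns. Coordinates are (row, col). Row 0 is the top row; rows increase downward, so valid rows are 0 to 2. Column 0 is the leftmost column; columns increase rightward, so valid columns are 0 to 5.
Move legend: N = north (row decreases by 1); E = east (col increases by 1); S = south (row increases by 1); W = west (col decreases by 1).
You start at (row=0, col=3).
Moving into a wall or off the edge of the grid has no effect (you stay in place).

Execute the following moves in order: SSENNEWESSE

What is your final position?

Answer: Final position: (row=2, col=4)

Derivation:
Start: (row=0, col=3)
  S (south): (row=0, col=3) -> (row=1, col=3)
  S (south): (row=1, col=3) -> (row=2, col=3)
  E (east): (row=2, col=3) -> (row=2, col=4)
  N (north): blocked, stay at (row=2, col=4)
  N (north): blocked, stay at (row=2, col=4)
  E (east): blocked, stay at (row=2, col=4)
  W (west): (row=2, col=4) -> (row=2, col=3)
  E (east): (row=2, col=3) -> (row=2, col=4)
  S (south): blocked, stay at (row=2, col=4)
  S (south): blocked, stay at (row=2, col=4)
  E (east): blocked, stay at (row=2, col=4)
Final: (row=2, col=4)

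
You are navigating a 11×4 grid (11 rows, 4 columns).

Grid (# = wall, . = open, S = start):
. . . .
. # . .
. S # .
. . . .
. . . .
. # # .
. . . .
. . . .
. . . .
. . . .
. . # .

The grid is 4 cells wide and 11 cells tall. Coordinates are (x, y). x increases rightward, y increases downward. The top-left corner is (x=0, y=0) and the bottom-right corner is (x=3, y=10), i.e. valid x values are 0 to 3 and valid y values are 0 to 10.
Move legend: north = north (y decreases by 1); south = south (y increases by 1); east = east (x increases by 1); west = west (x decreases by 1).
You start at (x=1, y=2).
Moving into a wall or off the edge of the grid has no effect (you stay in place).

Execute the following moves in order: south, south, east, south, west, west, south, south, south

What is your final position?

Start: (x=1, y=2)
  south (south): (x=1, y=2) -> (x=1, y=3)
  south (south): (x=1, y=3) -> (x=1, y=4)
  east (east): (x=1, y=4) -> (x=2, y=4)
  south (south): blocked, stay at (x=2, y=4)
  west (west): (x=2, y=4) -> (x=1, y=4)
  west (west): (x=1, y=4) -> (x=0, y=4)
  south (south): (x=0, y=4) -> (x=0, y=5)
  south (south): (x=0, y=5) -> (x=0, y=6)
  south (south): (x=0, y=6) -> (x=0, y=7)
Final: (x=0, y=7)

Answer: Final position: (x=0, y=7)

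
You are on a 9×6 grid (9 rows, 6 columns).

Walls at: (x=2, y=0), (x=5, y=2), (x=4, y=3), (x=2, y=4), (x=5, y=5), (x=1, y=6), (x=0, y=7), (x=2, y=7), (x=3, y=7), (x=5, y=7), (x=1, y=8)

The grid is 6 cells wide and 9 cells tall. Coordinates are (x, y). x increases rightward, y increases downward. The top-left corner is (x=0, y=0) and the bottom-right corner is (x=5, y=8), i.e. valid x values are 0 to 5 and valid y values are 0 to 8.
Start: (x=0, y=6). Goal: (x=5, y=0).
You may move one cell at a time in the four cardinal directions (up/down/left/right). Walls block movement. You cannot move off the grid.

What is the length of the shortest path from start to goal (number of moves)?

Answer: Shortest path length: 11

Derivation:
BFS from (x=0, y=6) until reaching (x=5, y=0):
  Distance 0: (x=0, y=6)
  Distance 1: (x=0, y=5)
  Distance 2: (x=0, y=4), (x=1, y=5)
  Distance 3: (x=0, y=3), (x=1, y=4), (x=2, y=5)
  Distance 4: (x=0, y=2), (x=1, y=3), (x=3, y=5), (x=2, y=6)
  Distance 5: (x=0, y=1), (x=1, y=2), (x=2, y=3), (x=3, y=4), (x=4, y=5), (x=3, y=6)
  Distance 6: (x=0, y=0), (x=1, y=1), (x=2, y=2), (x=3, y=3), (x=4, y=4), (x=4, y=6)
  Distance 7: (x=1, y=0), (x=2, y=1), (x=3, y=2), (x=5, y=4), (x=5, y=6), (x=4, y=7)
  Distance 8: (x=3, y=1), (x=4, y=2), (x=5, y=3), (x=4, y=8)
  Distance 9: (x=3, y=0), (x=4, y=1), (x=3, y=8), (x=5, y=8)
  Distance 10: (x=4, y=0), (x=5, y=1), (x=2, y=8)
  Distance 11: (x=5, y=0)  <- goal reached here
One shortest path (11 moves): (x=0, y=6) -> (x=0, y=5) -> (x=1, y=5) -> (x=2, y=5) -> (x=3, y=5) -> (x=3, y=4) -> (x=3, y=3) -> (x=3, y=2) -> (x=4, y=2) -> (x=4, y=1) -> (x=5, y=1) -> (x=5, y=0)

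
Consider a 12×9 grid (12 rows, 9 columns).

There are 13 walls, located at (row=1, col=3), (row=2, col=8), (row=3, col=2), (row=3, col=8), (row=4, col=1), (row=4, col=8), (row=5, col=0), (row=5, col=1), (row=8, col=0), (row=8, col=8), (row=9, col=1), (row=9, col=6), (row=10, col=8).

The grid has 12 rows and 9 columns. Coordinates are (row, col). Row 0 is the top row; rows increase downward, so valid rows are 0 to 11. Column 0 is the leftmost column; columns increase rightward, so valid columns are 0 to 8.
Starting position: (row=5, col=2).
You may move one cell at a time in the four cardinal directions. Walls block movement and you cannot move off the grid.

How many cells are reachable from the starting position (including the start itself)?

Answer: Reachable cells: 95

Derivation:
BFS flood-fill from (row=5, col=2):
  Distance 0: (row=5, col=2)
  Distance 1: (row=4, col=2), (row=5, col=3), (row=6, col=2)
  Distance 2: (row=4, col=3), (row=5, col=4), (row=6, col=1), (row=6, col=3), (row=7, col=2)
  Distance 3: (row=3, col=3), (row=4, col=4), (row=5, col=5), (row=6, col=0), (row=6, col=4), (row=7, col=1), (row=7, col=3), (row=8, col=2)
  Distance 4: (row=2, col=3), (row=3, col=4), (row=4, col=5), (row=5, col=6), (row=6, col=5), (row=7, col=0), (row=7, col=4), (row=8, col=1), (row=8, col=3), (row=9, col=2)
  Distance 5: (row=2, col=2), (row=2, col=4), (row=3, col=5), (row=4, col=6), (row=5, col=7), (row=6, col=6), (row=7, col=5), (row=8, col=4), (row=9, col=3), (row=10, col=2)
  Distance 6: (row=1, col=2), (row=1, col=4), (row=2, col=1), (row=2, col=5), (row=3, col=6), (row=4, col=7), (row=5, col=8), (row=6, col=7), (row=7, col=6), (row=8, col=5), (row=9, col=4), (row=10, col=1), (row=10, col=3), (row=11, col=2)
  Distance 7: (row=0, col=2), (row=0, col=4), (row=1, col=1), (row=1, col=5), (row=2, col=0), (row=2, col=6), (row=3, col=1), (row=3, col=7), (row=6, col=8), (row=7, col=7), (row=8, col=6), (row=9, col=5), (row=10, col=0), (row=10, col=4), (row=11, col=1), (row=11, col=3)
  Distance 8: (row=0, col=1), (row=0, col=3), (row=0, col=5), (row=1, col=0), (row=1, col=6), (row=2, col=7), (row=3, col=0), (row=7, col=8), (row=8, col=7), (row=9, col=0), (row=10, col=5), (row=11, col=0), (row=11, col=4)
  Distance 9: (row=0, col=0), (row=0, col=6), (row=1, col=7), (row=4, col=0), (row=9, col=7), (row=10, col=6), (row=11, col=5)
  Distance 10: (row=0, col=7), (row=1, col=8), (row=9, col=8), (row=10, col=7), (row=11, col=6)
  Distance 11: (row=0, col=8), (row=11, col=7)
  Distance 12: (row=11, col=8)
Total reachable: 95 (grid has 95 open cells total)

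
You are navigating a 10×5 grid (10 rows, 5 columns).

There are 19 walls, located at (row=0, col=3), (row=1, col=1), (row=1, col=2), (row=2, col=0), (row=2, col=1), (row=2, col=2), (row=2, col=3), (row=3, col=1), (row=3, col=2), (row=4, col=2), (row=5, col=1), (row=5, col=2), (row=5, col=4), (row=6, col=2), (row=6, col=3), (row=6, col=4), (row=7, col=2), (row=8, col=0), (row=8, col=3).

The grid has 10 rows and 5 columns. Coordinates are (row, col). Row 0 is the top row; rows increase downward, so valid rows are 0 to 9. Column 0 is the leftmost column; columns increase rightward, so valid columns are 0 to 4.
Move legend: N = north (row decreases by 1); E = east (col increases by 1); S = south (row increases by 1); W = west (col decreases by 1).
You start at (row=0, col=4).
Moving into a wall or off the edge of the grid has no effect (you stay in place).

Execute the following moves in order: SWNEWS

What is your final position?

Answer: Final position: (row=1, col=3)

Derivation:
Start: (row=0, col=4)
  S (south): (row=0, col=4) -> (row=1, col=4)
  W (west): (row=1, col=4) -> (row=1, col=3)
  N (north): blocked, stay at (row=1, col=3)
  E (east): (row=1, col=3) -> (row=1, col=4)
  W (west): (row=1, col=4) -> (row=1, col=3)
  S (south): blocked, stay at (row=1, col=3)
Final: (row=1, col=3)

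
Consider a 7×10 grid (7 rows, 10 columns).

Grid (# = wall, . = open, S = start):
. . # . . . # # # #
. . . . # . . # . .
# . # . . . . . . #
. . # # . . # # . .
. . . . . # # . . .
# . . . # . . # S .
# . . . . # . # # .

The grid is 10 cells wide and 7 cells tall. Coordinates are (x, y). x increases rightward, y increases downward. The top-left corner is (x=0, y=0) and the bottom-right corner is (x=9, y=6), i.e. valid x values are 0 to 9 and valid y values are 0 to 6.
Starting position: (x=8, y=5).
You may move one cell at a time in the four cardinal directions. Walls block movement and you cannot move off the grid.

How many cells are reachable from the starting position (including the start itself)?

Answer: Reachable cells: 44

Derivation:
BFS flood-fill from (x=8, y=5):
  Distance 0: (x=8, y=5)
  Distance 1: (x=8, y=4), (x=9, y=5)
  Distance 2: (x=8, y=3), (x=7, y=4), (x=9, y=4), (x=9, y=6)
  Distance 3: (x=8, y=2), (x=9, y=3)
  Distance 4: (x=8, y=1), (x=7, y=2)
  Distance 5: (x=9, y=1), (x=6, y=2)
  Distance 6: (x=6, y=1), (x=5, y=2)
  Distance 7: (x=5, y=1), (x=4, y=2), (x=5, y=3)
  Distance 8: (x=5, y=0), (x=3, y=2), (x=4, y=3)
  Distance 9: (x=4, y=0), (x=3, y=1), (x=4, y=4)
  Distance 10: (x=3, y=0), (x=2, y=1), (x=3, y=4)
  Distance 11: (x=1, y=1), (x=2, y=4), (x=3, y=5)
  Distance 12: (x=1, y=0), (x=0, y=1), (x=1, y=2), (x=1, y=4), (x=2, y=5), (x=3, y=6)
  Distance 13: (x=0, y=0), (x=1, y=3), (x=0, y=4), (x=1, y=5), (x=2, y=6), (x=4, y=6)
  Distance 14: (x=0, y=3), (x=1, y=6)
Total reachable: 44 (grid has 47 open cells total)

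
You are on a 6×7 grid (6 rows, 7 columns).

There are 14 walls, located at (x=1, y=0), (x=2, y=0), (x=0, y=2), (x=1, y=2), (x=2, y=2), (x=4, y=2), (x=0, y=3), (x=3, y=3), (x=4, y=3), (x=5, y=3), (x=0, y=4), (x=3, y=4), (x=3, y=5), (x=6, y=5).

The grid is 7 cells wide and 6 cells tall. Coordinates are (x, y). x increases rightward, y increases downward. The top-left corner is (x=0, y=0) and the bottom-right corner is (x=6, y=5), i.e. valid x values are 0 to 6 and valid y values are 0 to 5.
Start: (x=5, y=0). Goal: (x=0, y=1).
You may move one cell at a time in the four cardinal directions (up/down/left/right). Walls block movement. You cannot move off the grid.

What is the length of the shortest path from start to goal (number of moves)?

Answer: Shortest path length: 6

Derivation:
BFS from (x=5, y=0) until reaching (x=0, y=1):
  Distance 0: (x=5, y=0)
  Distance 1: (x=4, y=0), (x=6, y=0), (x=5, y=1)
  Distance 2: (x=3, y=0), (x=4, y=1), (x=6, y=1), (x=5, y=2)
  Distance 3: (x=3, y=1), (x=6, y=2)
  Distance 4: (x=2, y=1), (x=3, y=2), (x=6, y=3)
  Distance 5: (x=1, y=1), (x=6, y=4)
  Distance 6: (x=0, y=1), (x=5, y=4)  <- goal reached here
One shortest path (6 moves): (x=5, y=0) -> (x=4, y=0) -> (x=3, y=0) -> (x=3, y=1) -> (x=2, y=1) -> (x=1, y=1) -> (x=0, y=1)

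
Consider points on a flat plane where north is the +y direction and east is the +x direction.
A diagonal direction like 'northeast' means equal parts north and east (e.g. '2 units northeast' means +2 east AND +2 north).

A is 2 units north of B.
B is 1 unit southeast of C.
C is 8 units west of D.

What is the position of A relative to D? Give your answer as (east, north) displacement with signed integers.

Answer: A is at (east=-7, north=1) relative to D.

Derivation:
Place D at the origin (east=0, north=0).
  C is 8 units west of D: delta (east=-8, north=+0); C at (east=-8, north=0).
  B is 1 unit southeast of C: delta (east=+1, north=-1); B at (east=-7, north=-1).
  A is 2 units north of B: delta (east=+0, north=+2); A at (east=-7, north=1).
Therefore A relative to D: (east=-7, north=1).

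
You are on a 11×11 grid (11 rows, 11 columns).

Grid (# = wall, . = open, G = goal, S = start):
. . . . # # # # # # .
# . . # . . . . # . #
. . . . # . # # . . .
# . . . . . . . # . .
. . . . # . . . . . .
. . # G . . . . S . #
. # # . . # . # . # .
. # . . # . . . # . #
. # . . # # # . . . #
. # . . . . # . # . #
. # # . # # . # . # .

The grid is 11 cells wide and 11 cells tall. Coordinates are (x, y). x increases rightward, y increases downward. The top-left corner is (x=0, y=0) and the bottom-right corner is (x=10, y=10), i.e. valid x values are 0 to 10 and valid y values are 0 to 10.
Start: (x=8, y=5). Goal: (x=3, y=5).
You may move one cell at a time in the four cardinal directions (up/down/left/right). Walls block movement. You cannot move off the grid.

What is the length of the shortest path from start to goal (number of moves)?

Answer: Shortest path length: 5

Derivation:
BFS from (x=8, y=5) until reaching (x=3, y=5):
  Distance 0: (x=8, y=5)
  Distance 1: (x=8, y=4), (x=7, y=5), (x=9, y=5), (x=8, y=6)
  Distance 2: (x=7, y=4), (x=9, y=4), (x=6, y=5)
  Distance 3: (x=7, y=3), (x=9, y=3), (x=6, y=4), (x=10, y=4), (x=5, y=5), (x=6, y=6)
  Distance 4: (x=9, y=2), (x=6, y=3), (x=10, y=3), (x=5, y=4), (x=4, y=5), (x=6, y=7)
  Distance 5: (x=9, y=1), (x=8, y=2), (x=10, y=2), (x=5, y=3), (x=3, y=5), (x=4, y=6), (x=5, y=7), (x=7, y=7)  <- goal reached here
One shortest path (5 moves): (x=8, y=5) -> (x=7, y=5) -> (x=6, y=5) -> (x=5, y=5) -> (x=4, y=5) -> (x=3, y=5)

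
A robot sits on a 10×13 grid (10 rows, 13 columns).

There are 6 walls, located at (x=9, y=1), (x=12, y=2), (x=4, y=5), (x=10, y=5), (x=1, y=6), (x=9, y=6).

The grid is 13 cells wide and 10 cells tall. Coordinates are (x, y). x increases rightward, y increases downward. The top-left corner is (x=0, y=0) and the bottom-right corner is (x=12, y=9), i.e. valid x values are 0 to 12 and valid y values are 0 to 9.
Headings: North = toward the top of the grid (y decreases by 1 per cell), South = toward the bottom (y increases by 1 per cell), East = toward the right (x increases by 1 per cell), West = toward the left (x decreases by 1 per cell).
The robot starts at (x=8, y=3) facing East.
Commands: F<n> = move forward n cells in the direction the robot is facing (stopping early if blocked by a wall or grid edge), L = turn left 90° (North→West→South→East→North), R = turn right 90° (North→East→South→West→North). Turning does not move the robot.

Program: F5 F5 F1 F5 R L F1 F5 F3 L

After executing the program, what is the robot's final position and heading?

Answer: Final position: (x=12, y=3), facing North

Derivation:
Start: (x=8, y=3), facing East
  F5: move forward 4/5 (blocked), now at (x=12, y=3)
  F5: move forward 0/5 (blocked), now at (x=12, y=3)
  F1: move forward 0/1 (blocked), now at (x=12, y=3)
  F5: move forward 0/5 (blocked), now at (x=12, y=3)
  R: turn right, now facing South
  L: turn left, now facing East
  F1: move forward 0/1 (blocked), now at (x=12, y=3)
  F5: move forward 0/5 (blocked), now at (x=12, y=3)
  F3: move forward 0/3 (blocked), now at (x=12, y=3)
  L: turn left, now facing North
Final: (x=12, y=3), facing North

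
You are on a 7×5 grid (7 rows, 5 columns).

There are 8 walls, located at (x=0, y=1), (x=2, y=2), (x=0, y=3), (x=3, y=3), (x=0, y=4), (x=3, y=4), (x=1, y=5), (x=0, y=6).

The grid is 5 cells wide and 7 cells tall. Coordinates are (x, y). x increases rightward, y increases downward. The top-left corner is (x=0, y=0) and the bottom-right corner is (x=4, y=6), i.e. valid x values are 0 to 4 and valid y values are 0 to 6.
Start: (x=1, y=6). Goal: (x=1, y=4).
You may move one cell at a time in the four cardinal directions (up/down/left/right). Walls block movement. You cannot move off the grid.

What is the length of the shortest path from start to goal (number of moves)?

Answer: Shortest path length: 4

Derivation:
BFS from (x=1, y=6) until reaching (x=1, y=4):
  Distance 0: (x=1, y=6)
  Distance 1: (x=2, y=6)
  Distance 2: (x=2, y=5), (x=3, y=6)
  Distance 3: (x=2, y=4), (x=3, y=5), (x=4, y=6)
  Distance 4: (x=2, y=3), (x=1, y=4), (x=4, y=5)  <- goal reached here
One shortest path (4 moves): (x=1, y=6) -> (x=2, y=6) -> (x=2, y=5) -> (x=2, y=4) -> (x=1, y=4)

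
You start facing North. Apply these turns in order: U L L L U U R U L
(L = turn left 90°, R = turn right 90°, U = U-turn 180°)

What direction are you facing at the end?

Start: North
  U (U-turn (180°)) -> South
  L (left (90° counter-clockwise)) -> East
  L (left (90° counter-clockwise)) -> North
  L (left (90° counter-clockwise)) -> West
  U (U-turn (180°)) -> East
  U (U-turn (180°)) -> West
  R (right (90° clockwise)) -> North
  U (U-turn (180°)) -> South
  L (left (90° counter-clockwise)) -> East
Final: East

Answer: Final heading: East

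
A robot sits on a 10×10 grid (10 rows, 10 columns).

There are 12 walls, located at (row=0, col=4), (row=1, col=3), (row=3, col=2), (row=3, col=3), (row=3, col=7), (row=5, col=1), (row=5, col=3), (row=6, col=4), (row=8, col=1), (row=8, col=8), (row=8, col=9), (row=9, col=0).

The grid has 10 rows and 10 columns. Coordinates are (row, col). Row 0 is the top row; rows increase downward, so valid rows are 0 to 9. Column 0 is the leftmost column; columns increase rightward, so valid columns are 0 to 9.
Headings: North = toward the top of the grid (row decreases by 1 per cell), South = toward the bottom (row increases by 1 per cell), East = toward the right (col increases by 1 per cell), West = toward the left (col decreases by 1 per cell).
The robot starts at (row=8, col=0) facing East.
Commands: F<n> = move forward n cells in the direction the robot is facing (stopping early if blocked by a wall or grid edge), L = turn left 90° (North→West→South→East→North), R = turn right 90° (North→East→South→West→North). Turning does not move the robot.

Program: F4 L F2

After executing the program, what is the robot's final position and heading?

Answer: Final position: (row=6, col=0), facing North

Derivation:
Start: (row=8, col=0), facing East
  F4: move forward 0/4 (blocked), now at (row=8, col=0)
  L: turn left, now facing North
  F2: move forward 2, now at (row=6, col=0)
Final: (row=6, col=0), facing North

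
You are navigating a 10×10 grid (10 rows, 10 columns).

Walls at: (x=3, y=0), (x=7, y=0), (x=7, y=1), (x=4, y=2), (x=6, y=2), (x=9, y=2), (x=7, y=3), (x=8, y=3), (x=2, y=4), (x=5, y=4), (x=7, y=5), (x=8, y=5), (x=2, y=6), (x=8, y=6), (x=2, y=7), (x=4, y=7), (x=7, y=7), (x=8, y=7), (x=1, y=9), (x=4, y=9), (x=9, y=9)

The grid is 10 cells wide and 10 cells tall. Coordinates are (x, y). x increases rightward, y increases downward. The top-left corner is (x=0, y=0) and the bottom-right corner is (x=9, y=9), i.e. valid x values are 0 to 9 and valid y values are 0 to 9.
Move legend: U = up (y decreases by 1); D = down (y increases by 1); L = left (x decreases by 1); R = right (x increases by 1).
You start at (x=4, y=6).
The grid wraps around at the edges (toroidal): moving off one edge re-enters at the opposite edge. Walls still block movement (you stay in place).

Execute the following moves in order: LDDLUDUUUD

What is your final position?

Start: (x=4, y=6)
  L (left): (x=4, y=6) -> (x=3, y=6)
  D (down): (x=3, y=6) -> (x=3, y=7)
  D (down): (x=3, y=7) -> (x=3, y=8)
  L (left): (x=3, y=8) -> (x=2, y=8)
  U (up): blocked, stay at (x=2, y=8)
  D (down): (x=2, y=8) -> (x=2, y=9)
  U (up): (x=2, y=9) -> (x=2, y=8)
  U (up): blocked, stay at (x=2, y=8)
  U (up): blocked, stay at (x=2, y=8)
  D (down): (x=2, y=8) -> (x=2, y=9)
Final: (x=2, y=9)

Answer: Final position: (x=2, y=9)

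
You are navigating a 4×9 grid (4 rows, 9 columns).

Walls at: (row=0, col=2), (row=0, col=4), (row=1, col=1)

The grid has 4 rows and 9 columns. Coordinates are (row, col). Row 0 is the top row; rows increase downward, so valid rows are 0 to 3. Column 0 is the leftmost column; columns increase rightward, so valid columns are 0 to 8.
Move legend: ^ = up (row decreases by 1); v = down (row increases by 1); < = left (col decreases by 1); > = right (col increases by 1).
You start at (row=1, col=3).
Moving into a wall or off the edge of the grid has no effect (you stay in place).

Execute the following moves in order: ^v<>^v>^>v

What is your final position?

Start: (row=1, col=3)
  ^ (up): (row=1, col=3) -> (row=0, col=3)
  v (down): (row=0, col=3) -> (row=1, col=3)
  < (left): (row=1, col=3) -> (row=1, col=2)
  > (right): (row=1, col=2) -> (row=1, col=3)
  ^ (up): (row=1, col=3) -> (row=0, col=3)
  v (down): (row=0, col=3) -> (row=1, col=3)
  > (right): (row=1, col=3) -> (row=1, col=4)
  ^ (up): blocked, stay at (row=1, col=4)
  > (right): (row=1, col=4) -> (row=1, col=5)
  v (down): (row=1, col=5) -> (row=2, col=5)
Final: (row=2, col=5)

Answer: Final position: (row=2, col=5)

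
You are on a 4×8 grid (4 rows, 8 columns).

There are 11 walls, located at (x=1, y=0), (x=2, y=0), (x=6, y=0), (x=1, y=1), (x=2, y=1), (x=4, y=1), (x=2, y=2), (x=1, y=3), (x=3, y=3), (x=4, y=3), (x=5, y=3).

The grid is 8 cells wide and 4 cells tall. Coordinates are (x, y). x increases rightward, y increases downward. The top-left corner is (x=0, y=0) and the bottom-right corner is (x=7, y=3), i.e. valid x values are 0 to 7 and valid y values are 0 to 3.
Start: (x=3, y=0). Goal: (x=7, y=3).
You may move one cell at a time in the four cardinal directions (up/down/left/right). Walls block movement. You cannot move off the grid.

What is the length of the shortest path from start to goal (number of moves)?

Answer: Shortest path length: 7

Derivation:
BFS from (x=3, y=0) until reaching (x=7, y=3):
  Distance 0: (x=3, y=0)
  Distance 1: (x=4, y=0), (x=3, y=1)
  Distance 2: (x=5, y=0), (x=3, y=2)
  Distance 3: (x=5, y=1), (x=4, y=2)
  Distance 4: (x=6, y=1), (x=5, y=2)
  Distance 5: (x=7, y=1), (x=6, y=2)
  Distance 6: (x=7, y=0), (x=7, y=2), (x=6, y=3)
  Distance 7: (x=7, y=3)  <- goal reached here
One shortest path (7 moves): (x=3, y=0) -> (x=4, y=0) -> (x=5, y=0) -> (x=5, y=1) -> (x=6, y=1) -> (x=7, y=1) -> (x=7, y=2) -> (x=7, y=3)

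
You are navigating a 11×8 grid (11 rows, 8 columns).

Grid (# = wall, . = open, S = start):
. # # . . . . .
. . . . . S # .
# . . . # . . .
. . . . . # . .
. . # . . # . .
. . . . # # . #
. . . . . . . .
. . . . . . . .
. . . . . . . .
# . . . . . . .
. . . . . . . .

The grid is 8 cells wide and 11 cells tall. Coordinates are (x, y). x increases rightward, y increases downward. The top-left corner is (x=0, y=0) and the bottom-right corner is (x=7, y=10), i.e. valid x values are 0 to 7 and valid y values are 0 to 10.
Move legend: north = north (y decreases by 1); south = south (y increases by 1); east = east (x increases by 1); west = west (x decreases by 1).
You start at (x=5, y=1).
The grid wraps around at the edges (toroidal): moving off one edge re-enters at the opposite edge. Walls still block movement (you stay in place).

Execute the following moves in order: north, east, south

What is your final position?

Start: (x=5, y=1)
  north (north): (x=5, y=1) -> (x=5, y=0)
  east (east): (x=5, y=0) -> (x=6, y=0)
  south (south): blocked, stay at (x=6, y=0)
Final: (x=6, y=0)

Answer: Final position: (x=6, y=0)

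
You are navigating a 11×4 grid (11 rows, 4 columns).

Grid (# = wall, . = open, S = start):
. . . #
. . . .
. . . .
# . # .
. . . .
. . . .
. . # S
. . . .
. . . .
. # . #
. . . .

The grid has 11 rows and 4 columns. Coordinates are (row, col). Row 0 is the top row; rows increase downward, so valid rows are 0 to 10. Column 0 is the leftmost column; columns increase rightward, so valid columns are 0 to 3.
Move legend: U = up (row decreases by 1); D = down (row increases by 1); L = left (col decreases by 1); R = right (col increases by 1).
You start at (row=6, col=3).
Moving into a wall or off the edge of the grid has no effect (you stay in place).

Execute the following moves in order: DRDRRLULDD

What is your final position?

Start: (row=6, col=3)
  D (down): (row=6, col=3) -> (row=7, col=3)
  R (right): blocked, stay at (row=7, col=3)
  D (down): (row=7, col=3) -> (row=8, col=3)
  R (right): blocked, stay at (row=8, col=3)
  R (right): blocked, stay at (row=8, col=3)
  L (left): (row=8, col=3) -> (row=8, col=2)
  U (up): (row=8, col=2) -> (row=7, col=2)
  L (left): (row=7, col=2) -> (row=7, col=1)
  D (down): (row=7, col=1) -> (row=8, col=1)
  D (down): blocked, stay at (row=8, col=1)
Final: (row=8, col=1)

Answer: Final position: (row=8, col=1)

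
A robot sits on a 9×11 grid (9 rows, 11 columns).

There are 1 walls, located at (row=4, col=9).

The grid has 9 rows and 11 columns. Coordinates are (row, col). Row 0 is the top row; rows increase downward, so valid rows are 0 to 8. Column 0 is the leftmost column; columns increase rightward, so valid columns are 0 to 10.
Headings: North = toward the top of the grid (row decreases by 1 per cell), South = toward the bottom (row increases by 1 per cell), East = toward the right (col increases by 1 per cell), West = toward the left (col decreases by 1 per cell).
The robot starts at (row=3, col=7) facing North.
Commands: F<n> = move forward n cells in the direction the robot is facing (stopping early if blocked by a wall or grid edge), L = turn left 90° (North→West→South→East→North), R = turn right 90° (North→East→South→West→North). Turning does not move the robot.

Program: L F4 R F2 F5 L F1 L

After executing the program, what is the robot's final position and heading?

Answer: Final position: (row=0, col=2), facing South

Derivation:
Start: (row=3, col=7), facing North
  L: turn left, now facing West
  F4: move forward 4, now at (row=3, col=3)
  R: turn right, now facing North
  F2: move forward 2, now at (row=1, col=3)
  F5: move forward 1/5 (blocked), now at (row=0, col=3)
  L: turn left, now facing West
  F1: move forward 1, now at (row=0, col=2)
  L: turn left, now facing South
Final: (row=0, col=2), facing South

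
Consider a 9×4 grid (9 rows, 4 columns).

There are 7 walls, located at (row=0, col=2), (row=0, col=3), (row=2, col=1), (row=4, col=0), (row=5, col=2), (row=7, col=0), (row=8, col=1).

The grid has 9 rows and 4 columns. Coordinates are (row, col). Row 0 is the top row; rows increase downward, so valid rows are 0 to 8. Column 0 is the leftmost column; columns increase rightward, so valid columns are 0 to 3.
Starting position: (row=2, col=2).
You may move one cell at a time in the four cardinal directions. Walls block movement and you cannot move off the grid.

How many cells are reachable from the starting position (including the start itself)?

BFS flood-fill from (row=2, col=2):
  Distance 0: (row=2, col=2)
  Distance 1: (row=1, col=2), (row=2, col=3), (row=3, col=2)
  Distance 2: (row=1, col=1), (row=1, col=3), (row=3, col=1), (row=3, col=3), (row=4, col=2)
  Distance 3: (row=0, col=1), (row=1, col=0), (row=3, col=0), (row=4, col=1), (row=4, col=3)
  Distance 4: (row=0, col=0), (row=2, col=0), (row=5, col=1), (row=5, col=3)
  Distance 5: (row=5, col=0), (row=6, col=1), (row=6, col=3)
  Distance 6: (row=6, col=0), (row=6, col=2), (row=7, col=1), (row=7, col=3)
  Distance 7: (row=7, col=2), (row=8, col=3)
  Distance 8: (row=8, col=2)
Total reachable: 28 (grid has 29 open cells total)

Answer: Reachable cells: 28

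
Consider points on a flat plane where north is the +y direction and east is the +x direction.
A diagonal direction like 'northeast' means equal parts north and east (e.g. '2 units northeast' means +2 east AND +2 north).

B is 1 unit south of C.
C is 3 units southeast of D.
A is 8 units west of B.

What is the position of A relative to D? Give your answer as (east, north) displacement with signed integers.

Answer: A is at (east=-5, north=-4) relative to D.

Derivation:
Place D at the origin (east=0, north=0).
  C is 3 units southeast of D: delta (east=+3, north=-3); C at (east=3, north=-3).
  B is 1 unit south of C: delta (east=+0, north=-1); B at (east=3, north=-4).
  A is 8 units west of B: delta (east=-8, north=+0); A at (east=-5, north=-4).
Therefore A relative to D: (east=-5, north=-4).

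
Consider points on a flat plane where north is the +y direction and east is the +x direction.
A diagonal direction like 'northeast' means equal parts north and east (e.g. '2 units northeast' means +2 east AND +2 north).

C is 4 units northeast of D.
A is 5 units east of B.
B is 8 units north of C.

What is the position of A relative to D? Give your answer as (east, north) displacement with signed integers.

Answer: A is at (east=9, north=12) relative to D.

Derivation:
Place D at the origin (east=0, north=0).
  C is 4 units northeast of D: delta (east=+4, north=+4); C at (east=4, north=4).
  B is 8 units north of C: delta (east=+0, north=+8); B at (east=4, north=12).
  A is 5 units east of B: delta (east=+5, north=+0); A at (east=9, north=12).
Therefore A relative to D: (east=9, north=12).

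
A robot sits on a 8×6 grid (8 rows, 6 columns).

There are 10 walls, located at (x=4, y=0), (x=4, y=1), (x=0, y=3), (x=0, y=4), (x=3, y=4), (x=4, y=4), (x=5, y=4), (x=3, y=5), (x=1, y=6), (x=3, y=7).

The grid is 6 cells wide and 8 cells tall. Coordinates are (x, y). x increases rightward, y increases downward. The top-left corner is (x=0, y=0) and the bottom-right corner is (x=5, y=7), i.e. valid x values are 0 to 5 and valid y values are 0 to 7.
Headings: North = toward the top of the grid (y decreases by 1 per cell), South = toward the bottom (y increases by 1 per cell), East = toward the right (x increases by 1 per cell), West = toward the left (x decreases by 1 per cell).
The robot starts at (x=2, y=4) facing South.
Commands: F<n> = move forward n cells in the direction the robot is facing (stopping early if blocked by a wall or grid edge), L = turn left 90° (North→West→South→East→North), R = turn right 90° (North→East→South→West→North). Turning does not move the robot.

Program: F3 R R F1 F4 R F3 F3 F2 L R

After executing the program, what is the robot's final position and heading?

Start: (x=2, y=4), facing South
  F3: move forward 3, now at (x=2, y=7)
  R: turn right, now facing West
  R: turn right, now facing North
  F1: move forward 1, now at (x=2, y=6)
  F4: move forward 4, now at (x=2, y=2)
  R: turn right, now facing East
  F3: move forward 3, now at (x=5, y=2)
  F3: move forward 0/3 (blocked), now at (x=5, y=2)
  F2: move forward 0/2 (blocked), now at (x=5, y=2)
  L: turn left, now facing North
  R: turn right, now facing East
Final: (x=5, y=2), facing East

Answer: Final position: (x=5, y=2), facing East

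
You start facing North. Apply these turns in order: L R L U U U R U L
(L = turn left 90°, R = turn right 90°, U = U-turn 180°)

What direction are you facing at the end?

Start: North
  L (left (90° counter-clockwise)) -> West
  R (right (90° clockwise)) -> North
  L (left (90° counter-clockwise)) -> West
  U (U-turn (180°)) -> East
  U (U-turn (180°)) -> West
  U (U-turn (180°)) -> East
  R (right (90° clockwise)) -> South
  U (U-turn (180°)) -> North
  L (left (90° counter-clockwise)) -> West
Final: West

Answer: Final heading: West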